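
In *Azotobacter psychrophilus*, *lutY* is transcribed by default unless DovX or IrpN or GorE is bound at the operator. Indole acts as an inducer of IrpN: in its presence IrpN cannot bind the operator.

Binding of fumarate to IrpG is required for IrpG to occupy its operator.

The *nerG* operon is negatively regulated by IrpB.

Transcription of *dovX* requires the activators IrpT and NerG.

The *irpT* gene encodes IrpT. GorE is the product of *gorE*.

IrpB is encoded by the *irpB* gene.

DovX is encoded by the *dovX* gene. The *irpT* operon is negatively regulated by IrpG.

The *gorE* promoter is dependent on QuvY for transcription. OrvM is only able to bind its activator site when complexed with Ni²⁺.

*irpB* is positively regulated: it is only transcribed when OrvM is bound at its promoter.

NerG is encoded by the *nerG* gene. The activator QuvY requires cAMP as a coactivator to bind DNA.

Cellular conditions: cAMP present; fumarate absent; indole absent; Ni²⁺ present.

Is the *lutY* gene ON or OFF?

Fumarate is absent, so IrpG is inactive.
With no repressor bound, *irpT* is transcribed.
So IrpT is produced and active.
Ni²⁺ is present, so OrvM is active.
No repressor is bound and OrvM is active, so *irpB* is transcribed.
So IrpB is produced and active.
With repressor IrpB bound, *nerG* is not transcribed.
So NerG is not produced.
Required activator NerG is absent, so *dovX* is not transcribed.
So DovX is not produced.
Indole is absent, so IrpN is active.
cAMP is present, so QuvY is active.
No repressor is bound and QuvY is active, so *gorE* is transcribed.
So GorE is produced and active.
With repressor IrpN bound, *lutY* is not transcribed.

OFF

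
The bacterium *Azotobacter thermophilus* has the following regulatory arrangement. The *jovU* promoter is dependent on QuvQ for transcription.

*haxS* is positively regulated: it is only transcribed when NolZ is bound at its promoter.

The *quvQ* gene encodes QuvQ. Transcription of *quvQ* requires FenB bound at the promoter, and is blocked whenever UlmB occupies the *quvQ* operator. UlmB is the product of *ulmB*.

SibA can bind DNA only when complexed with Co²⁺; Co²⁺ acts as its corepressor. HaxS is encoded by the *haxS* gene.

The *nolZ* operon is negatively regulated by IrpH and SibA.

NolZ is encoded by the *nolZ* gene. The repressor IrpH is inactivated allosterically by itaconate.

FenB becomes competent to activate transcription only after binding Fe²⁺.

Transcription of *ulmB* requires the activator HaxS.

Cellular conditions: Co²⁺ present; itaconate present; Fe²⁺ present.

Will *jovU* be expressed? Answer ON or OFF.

ON

Itaconate is present, so IrpH is inactive.
Co²⁺ is present, so SibA is active.
With repressor SibA bound, *nolZ* is not transcribed.
So NolZ is not produced.
Required activator NolZ is absent, so *haxS* is not transcribed.
So HaxS is not produced.
Required activator HaxS is absent, so *ulmB* is not transcribed.
So UlmB is not produced.
Fe²⁺ is present, so FenB is active.
No repressor is bound and FenB is active, so *quvQ* is transcribed.
So QuvQ is produced and active.
No repressor is bound and QuvQ is active, so *jovU* is transcribed.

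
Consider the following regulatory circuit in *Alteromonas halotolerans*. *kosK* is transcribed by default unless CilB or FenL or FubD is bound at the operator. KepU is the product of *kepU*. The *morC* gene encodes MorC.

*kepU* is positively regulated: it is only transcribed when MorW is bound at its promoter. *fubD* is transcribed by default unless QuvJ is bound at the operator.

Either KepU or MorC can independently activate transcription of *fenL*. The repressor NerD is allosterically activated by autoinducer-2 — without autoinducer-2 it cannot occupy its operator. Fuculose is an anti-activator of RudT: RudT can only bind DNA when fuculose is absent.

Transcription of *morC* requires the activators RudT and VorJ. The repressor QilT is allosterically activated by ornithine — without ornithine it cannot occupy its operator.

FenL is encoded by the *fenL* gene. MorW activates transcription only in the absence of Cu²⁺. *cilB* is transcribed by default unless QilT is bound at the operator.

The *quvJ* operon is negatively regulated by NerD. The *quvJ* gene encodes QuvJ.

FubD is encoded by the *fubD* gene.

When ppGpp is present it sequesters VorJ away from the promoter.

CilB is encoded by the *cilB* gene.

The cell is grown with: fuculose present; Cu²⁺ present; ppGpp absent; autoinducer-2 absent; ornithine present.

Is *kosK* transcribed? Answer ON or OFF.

ON

Ornithine is present, so QilT is active.
With repressor QilT bound, *cilB* is not transcribed.
So CilB is not produced.
Cu²⁺ is present, so MorW is inactive.
Required activator MorW is absent, so *kepU* is not transcribed.
So KepU is not produced.
Fuculose is present, so RudT is inactive.
ppGpp is absent, so VorJ is active.
Required activator RudT is absent, so *morC* is not transcribed.
So MorC is not produced.
No activator is available at the *fenL* promoter, so *fenL* is not transcribed.
So FenL is not produced.
Autoinducer-2 is absent, so NerD is inactive.
With no repressor bound, *quvJ* is transcribed.
So QuvJ is produced and active.
With repressor QuvJ bound, *fubD* is not transcribed.
So FubD is not produced.
With no repressor bound, *kosK* is transcribed.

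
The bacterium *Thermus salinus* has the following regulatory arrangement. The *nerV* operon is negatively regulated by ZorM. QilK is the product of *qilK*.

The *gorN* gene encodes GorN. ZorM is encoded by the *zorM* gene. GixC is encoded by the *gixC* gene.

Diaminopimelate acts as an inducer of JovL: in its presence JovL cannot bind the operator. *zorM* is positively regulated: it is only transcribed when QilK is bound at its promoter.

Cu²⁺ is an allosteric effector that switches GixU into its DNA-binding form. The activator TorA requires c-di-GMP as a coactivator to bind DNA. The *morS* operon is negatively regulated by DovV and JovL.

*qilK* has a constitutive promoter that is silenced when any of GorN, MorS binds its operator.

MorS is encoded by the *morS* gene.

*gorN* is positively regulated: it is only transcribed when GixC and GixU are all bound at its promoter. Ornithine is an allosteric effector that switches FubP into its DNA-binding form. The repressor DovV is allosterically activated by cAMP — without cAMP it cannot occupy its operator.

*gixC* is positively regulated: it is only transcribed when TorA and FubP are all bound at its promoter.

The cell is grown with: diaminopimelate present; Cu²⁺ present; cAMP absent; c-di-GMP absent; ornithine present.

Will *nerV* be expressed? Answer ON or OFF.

ON

c-di-GMP is absent, so TorA is inactive.
Ornithine is present, so FubP is active.
Required activator TorA is absent, so *gixC* is not transcribed.
So GixC is not produced.
Cu²⁺ is present, so GixU is active.
Required activator GixC is absent, so *gorN* is not transcribed.
So GorN is not produced.
cAMP is absent, so DovV is inactive.
Diaminopimelate is present, so JovL is inactive.
With no repressor bound, *morS* is transcribed.
So MorS is produced and active.
With repressor MorS bound, *qilK* is not transcribed.
So QilK is not produced.
Required activator QilK is absent, so *zorM* is not transcribed.
So ZorM is not produced.
With no repressor bound, *nerV* is transcribed.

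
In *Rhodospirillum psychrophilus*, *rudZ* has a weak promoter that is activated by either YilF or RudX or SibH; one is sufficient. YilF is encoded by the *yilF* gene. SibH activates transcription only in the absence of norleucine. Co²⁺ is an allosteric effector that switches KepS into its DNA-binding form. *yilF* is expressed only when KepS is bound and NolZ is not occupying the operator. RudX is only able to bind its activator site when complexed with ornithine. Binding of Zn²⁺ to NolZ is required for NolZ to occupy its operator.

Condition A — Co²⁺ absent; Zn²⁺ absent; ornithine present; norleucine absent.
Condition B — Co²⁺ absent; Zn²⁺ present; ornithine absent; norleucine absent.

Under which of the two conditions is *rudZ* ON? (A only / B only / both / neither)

Condition A:
Co²⁺ is absent, so KepS is inactive.
Zn²⁺ is absent, so NolZ is inactive.
Required activator KepS is absent, so *yilF* is not transcribed.
So YilF is not produced.
Ornithine is present, so RudX is active.
Norleucine is absent, so SibH is active.
Activator RudX is present, so *rudZ* is transcribed.
→ *rudZ* is ON in A.
Condition B:
Co²⁺ is absent, so KepS is inactive.
Zn²⁺ is present, so NolZ is active.
With repressor NolZ bound, *yilF* is not transcribed.
So YilF is not produced.
Ornithine is absent, so RudX is inactive.
Norleucine is absent, so SibH is active.
Activator SibH is present, so *rudZ* is transcribed.
→ *rudZ* is ON in B.

both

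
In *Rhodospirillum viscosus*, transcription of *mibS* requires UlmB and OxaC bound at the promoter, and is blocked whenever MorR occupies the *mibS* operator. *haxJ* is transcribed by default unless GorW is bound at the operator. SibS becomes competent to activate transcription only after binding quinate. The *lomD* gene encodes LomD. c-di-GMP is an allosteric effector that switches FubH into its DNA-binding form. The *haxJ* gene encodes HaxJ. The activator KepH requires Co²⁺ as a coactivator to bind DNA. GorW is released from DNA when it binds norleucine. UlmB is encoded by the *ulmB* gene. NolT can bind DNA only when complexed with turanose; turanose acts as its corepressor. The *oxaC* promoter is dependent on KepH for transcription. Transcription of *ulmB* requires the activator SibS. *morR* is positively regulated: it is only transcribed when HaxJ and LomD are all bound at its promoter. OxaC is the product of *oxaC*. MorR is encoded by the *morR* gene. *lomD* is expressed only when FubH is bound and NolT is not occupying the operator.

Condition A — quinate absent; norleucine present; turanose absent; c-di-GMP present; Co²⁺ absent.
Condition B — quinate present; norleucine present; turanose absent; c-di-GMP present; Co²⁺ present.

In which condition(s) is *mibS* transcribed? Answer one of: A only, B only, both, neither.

neither

Condition A:
Quinate is absent, so SibS is inactive.
Required activator SibS is absent, so *ulmB* is not transcribed.
So UlmB is not produced.
Norleucine is present, so GorW is inactive.
With no repressor bound, *haxJ* is transcribed.
So HaxJ is produced and active.
Turanose is absent, so NolT is inactive.
c-di-GMP is present, so FubH is active.
No repressor is bound and FubH is active, so *lomD* is transcribed.
So LomD is produced and active.
No repressor is bound and HaxJ and LomD are active, so *morR* is transcribed.
So MorR is produced and active.
Co²⁺ is absent, so KepH is inactive.
Required activator KepH is absent, so *oxaC* is not transcribed.
So OxaC is not produced.
With repressor MorR bound, *mibS* is not transcribed.
→ *mibS* is OFF in A.
Condition B:
Quinate is present, so SibS is active.
No repressor is bound and SibS is active, so *ulmB* is transcribed.
So UlmB is produced and active.
Norleucine is present, so GorW is inactive.
With no repressor bound, *haxJ* is transcribed.
So HaxJ is produced and active.
Turanose is absent, so NolT is inactive.
c-di-GMP is present, so FubH is active.
No repressor is bound and FubH is active, so *lomD* is transcribed.
So LomD is produced and active.
No repressor is bound and HaxJ and LomD are active, so *morR* is transcribed.
So MorR is produced and active.
Co²⁺ is present, so KepH is active.
No repressor is bound and KepH is active, so *oxaC* is transcribed.
So OxaC is produced and active.
With repressor MorR bound, *mibS* is not transcribed.
→ *mibS* is OFF in B.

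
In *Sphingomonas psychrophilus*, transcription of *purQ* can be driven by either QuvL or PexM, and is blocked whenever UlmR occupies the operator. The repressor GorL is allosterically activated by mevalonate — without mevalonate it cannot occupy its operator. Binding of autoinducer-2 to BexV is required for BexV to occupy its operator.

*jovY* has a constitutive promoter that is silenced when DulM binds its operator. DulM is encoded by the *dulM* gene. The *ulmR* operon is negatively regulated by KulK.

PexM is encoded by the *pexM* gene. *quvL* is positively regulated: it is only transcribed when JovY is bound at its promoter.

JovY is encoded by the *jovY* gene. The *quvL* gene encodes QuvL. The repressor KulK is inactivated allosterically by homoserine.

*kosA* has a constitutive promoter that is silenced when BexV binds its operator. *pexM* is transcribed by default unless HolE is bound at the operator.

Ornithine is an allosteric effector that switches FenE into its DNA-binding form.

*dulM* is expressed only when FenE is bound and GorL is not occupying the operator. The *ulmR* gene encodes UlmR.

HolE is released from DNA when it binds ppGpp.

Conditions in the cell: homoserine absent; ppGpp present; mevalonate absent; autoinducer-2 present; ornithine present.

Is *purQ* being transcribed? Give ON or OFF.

ON

Mevalonate is absent, so GorL is inactive.
Ornithine is present, so FenE is active.
No repressor is bound and FenE is active, so *dulM* is transcribed.
So DulM is produced and active.
With repressor DulM bound, *jovY* is not transcribed.
So JovY is not produced.
Required activator JovY is absent, so *quvL* is not transcribed.
So QuvL is not produced.
Homoserine is absent, so KulK is active.
With repressor KulK bound, *ulmR* is not transcribed.
So UlmR is not produced.
ppGpp is present, so HolE is inactive.
With no repressor bound, *pexM* is transcribed.
So PexM is produced and active.
Activator PexM is present, so *purQ* is transcribed.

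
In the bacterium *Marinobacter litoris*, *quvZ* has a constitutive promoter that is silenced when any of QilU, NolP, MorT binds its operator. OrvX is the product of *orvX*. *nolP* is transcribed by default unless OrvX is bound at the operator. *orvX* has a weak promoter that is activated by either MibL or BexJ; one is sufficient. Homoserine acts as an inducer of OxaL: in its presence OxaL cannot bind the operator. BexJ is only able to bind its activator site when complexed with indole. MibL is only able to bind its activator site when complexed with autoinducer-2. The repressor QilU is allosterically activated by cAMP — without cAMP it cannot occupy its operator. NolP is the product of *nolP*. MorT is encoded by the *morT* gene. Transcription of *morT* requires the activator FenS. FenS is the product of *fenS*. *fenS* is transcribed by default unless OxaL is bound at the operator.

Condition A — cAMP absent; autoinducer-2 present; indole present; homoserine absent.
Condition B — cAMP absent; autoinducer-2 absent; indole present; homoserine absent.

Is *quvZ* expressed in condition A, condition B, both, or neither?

Condition A:
cAMP is absent, so QilU is inactive.
Autoinducer-2 is present, so MibL is active.
Indole is present, so BexJ is active.
Activator MibL is present, so *orvX* is transcribed.
So OrvX is produced and active.
With repressor OrvX bound, *nolP* is not transcribed.
So NolP is not produced.
Homoserine is absent, so OxaL is active.
With repressor OxaL bound, *fenS* is not transcribed.
So FenS is not produced.
Required activator FenS is absent, so *morT* is not transcribed.
So MorT is not produced.
With no repressor bound, *quvZ* is transcribed.
→ *quvZ* is ON in A.
Condition B:
cAMP is absent, so QilU is inactive.
Autoinducer-2 is absent, so MibL is inactive.
Indole is present, so BexJ is active.
Activator BexJ is present, so *orvX* is transcribed.
So OrvX is produced and active.
With repressor OrvX bound, *nolP* is not transcribed.
So NolP is not produced.
Homoserine is absent, so OxaL is active.
With repressor OxaL bound, *fenS* is not transcribed.
So FenS is not produced.
Required activator FenS is absent, so *morT* is not transcribed.
So MorT is not produced.
With no repressor bound, *quvZ* is transcribed.
→ *quvZ* is ON in B.

both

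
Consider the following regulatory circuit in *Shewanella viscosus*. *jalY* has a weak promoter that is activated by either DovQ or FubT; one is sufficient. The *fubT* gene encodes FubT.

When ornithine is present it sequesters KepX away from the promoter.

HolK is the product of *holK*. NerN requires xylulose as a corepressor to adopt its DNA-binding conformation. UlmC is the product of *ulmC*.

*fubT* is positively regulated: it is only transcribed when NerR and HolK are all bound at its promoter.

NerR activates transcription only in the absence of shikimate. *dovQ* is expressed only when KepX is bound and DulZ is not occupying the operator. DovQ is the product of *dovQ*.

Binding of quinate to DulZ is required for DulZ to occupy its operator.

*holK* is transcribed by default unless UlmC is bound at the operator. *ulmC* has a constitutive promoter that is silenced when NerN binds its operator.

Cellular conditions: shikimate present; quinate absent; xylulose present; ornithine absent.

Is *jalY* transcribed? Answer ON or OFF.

ON

Ornithine is absent, so KepX is active.
Quinate is absent, so DulZ is inactive.
No repressor is bound and KepX is active, so *dovQ* is transcribed.
So DovQ is produced and active.
Shikimate is present, so NerR is inactive.
Xylulose is present, so NerN is active.
With repressor NerN bound, *ulmC* is not transcribed.
So UlmC is not produced.
With no repressor bound, *holK* is transcribed.
So HolK is produced and active.
Required activator NerR is absent, so *fubT* is not transcribed.
So FubT is not produced.
Activator DovQ is present, so *jalY* is transcribed.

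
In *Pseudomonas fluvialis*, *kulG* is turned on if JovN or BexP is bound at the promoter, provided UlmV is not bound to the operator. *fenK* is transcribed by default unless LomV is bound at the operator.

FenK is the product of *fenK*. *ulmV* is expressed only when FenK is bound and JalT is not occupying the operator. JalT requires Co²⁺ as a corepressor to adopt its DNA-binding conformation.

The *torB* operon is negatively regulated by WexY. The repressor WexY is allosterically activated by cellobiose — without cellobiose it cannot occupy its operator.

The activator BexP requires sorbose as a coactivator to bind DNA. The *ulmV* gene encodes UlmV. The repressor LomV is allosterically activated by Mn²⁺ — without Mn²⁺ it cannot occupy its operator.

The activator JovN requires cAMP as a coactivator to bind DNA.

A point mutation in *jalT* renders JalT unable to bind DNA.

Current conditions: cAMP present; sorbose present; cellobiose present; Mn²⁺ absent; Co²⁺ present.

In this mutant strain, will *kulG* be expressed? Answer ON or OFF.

cAMP is present, so JovN is active.
Mn²⁺ is absent, so LomV is inactive.
With no repressor bound, *fenK* is transcribed.
So FenK is produced and active.
JalT is non-functional in this strain, so it has no effect.
No repressor is bound and FenK is active, so *ulmV* is transcribed.
So UlmV is produced and active.
Sorbose is present, so BexP is active.
With repressor UlmV bound, *kulG* is not transcribed.

OFF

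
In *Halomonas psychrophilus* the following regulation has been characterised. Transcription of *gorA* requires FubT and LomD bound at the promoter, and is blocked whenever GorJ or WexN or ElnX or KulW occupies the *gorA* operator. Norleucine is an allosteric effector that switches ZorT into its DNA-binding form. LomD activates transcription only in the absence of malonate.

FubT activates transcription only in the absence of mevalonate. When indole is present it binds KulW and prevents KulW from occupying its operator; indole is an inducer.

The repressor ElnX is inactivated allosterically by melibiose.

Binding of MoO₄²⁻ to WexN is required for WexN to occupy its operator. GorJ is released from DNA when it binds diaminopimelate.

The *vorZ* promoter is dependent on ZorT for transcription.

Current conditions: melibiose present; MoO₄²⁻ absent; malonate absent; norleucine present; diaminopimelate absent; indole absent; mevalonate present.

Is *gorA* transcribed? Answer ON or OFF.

Diaminopimelate is absent, so GorJ is active.
MoO₄²⁻ is absent, so WexN is inactive.
Mevalonate is present, so FubT is inactive.
Melibiose is present, so ElnX is inactive.
Indole is absent, so KulW is active.
Malonate is absent, so LomD is active.
With repressor GorJ bound, *gorA* is not transcribed.

OFF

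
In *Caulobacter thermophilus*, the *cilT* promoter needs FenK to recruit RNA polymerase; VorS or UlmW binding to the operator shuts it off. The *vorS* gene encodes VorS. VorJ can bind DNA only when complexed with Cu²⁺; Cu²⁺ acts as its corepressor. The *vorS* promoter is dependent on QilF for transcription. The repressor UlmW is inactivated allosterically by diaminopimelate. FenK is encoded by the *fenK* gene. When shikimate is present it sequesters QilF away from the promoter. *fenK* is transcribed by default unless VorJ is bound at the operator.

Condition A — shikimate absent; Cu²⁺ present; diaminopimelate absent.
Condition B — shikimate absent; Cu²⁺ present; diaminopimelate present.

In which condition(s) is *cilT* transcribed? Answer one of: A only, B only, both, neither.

neither

Condition A:
Shikimate is absent, so QilF is active.
No repressor is bound and QilF is active, so *vorS* is transcribed.
So VorS is produced and active.
Cu²⁺ is present, so VorJ is active.
With repressor VorJ bound, *fenK* is not transcribed.
So FenK is not produced.
Diaminopimelate is absent, so UlmW is active.
With repressor VorS bound, *cilT* is not transcribed.
→ *cilT* is OFF in A.
Condition B:
Shikimate is absent, so QilF is active.
No repressor is bound and QilF is active, so *vorS* is transcribed.
So VorS is produced and active.
Cu²⁺ is present, so VorJ is active.
With repressor VorJ bound, *fenK* is not transcribed.
So FenK is not produced.
Diaminopimelate is present, so UlmW is inactive.
With repressor VorS bound, *cilT* is not transcribed.
→ *cilT* is OFF in B.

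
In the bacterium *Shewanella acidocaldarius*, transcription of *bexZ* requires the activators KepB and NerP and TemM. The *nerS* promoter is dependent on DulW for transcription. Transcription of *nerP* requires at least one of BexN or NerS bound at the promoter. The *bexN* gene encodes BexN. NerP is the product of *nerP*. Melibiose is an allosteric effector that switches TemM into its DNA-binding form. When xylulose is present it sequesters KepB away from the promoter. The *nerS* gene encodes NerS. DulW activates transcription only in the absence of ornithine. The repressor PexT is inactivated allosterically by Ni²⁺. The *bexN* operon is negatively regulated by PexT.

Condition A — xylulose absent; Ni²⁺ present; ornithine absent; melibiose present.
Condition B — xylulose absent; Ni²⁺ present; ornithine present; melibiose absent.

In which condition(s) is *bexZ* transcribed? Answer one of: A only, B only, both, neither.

Condition A:
Xylulose is absent, so KepB is active.
Ni²⁺ is present, so PexT is inactive.
With no repressor bound, *bexN* is transcribed.
So BexN is produced and active.
Ornithine is absent, so DulW is active.
No repressor is bound and DulW is active, so *nerS* is transcribed.
So NerS is produced and active.
Activator BexN is present, so *nerP* is transcribed.
So NerP is produced and active.
Melibiose is present, so TemM is active.
No repressor is bound and KepB and NerP and TemM are active, so *bexZ* is transcribed.
→ *bexZ* is ON in A.
Condition B:
Xylulose is absent, so KepB is active.
Ni²⁺ is present, so PexT is inactive.
With no repressor bound, *bexN* is transcribed.
So BexN is produced and active.
Ornithine is present, so DulW is inactive.
Required activator DulW is absent, so *nerS* is not transcribed.
So NerS is not produced.
Activator BexN is present, so *nerP* is transcribed.
So NerP is produced and active.
Melibiose is absent, so TemM is inactive.
Required activator TemM is absent, so *bexZ* is not transcribed.
→ *bexZ* is OFF in B.

A only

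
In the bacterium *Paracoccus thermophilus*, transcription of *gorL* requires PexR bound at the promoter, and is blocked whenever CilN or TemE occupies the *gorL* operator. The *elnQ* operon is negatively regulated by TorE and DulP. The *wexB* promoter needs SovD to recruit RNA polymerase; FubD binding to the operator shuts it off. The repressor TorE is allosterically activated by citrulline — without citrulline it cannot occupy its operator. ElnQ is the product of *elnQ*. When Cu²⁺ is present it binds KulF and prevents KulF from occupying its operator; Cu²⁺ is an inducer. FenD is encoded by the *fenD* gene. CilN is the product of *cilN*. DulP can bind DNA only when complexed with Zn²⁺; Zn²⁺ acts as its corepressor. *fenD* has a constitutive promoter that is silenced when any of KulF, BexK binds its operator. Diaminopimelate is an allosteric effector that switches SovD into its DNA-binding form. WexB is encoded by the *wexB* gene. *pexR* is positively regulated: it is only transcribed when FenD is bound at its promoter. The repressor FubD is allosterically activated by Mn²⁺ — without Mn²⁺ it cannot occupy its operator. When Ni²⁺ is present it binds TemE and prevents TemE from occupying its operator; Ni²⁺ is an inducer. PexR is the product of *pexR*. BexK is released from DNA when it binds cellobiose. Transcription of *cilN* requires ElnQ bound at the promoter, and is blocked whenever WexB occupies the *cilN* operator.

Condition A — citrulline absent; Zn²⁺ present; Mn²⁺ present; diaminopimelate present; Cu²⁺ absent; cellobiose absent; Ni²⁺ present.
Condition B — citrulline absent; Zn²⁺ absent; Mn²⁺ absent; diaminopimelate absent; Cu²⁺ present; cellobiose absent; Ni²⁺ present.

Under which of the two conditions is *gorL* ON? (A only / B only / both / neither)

neither

Condition A:
Citrulline is absent, so TorE is inactive.
Zn²⁺ is present, so DulP is active.
With repressor DulP bound, *elnQ* is not transcribed.
So ElnQ is not produced.
Mn²⁺ is present, so FubD is active.
Diaminopimelate is present, so SovD is active.
With repressor FubD bound, *wexB* is not transcribed.
So WexB is not produced.
Required activator ElnQ is absent, so *cilN* is not transcribed.
So CilN is not produced.
Cu²⁺ is absent, so KulF is active.
Cellobiose is absent, so BexK is active.
With repressor KulF bound, *fenD* is not transcribed.
So FenD is not produced.
Required activator FenD is absent, so *pexR* is not transcribed.
So PexR is not produced.
Ni²⁺ is present, so TemE is inactive.
Required activator PexR is absent, so *gorL* is not transcribed.
→ *gorL* is OFF in A.
Condition B:
Citrulline is absent, so TorE is inactive.
Zn²⁺ is absent, so DulP is inactive.
With no repressor bound, *elnQ* is transcribed.
So ElnQ is produced and active.
Mn²⁺ is absent, so FubD is inactive.
Diaminopimelate is absent, so SovD is inactive.
Required activator SovD is absent, so *wexB* is not transcribed.
So WexB is not produced.
No repressor is bound and ElnQ is active, so *cilN* is transcribed.
So CilN is produced and active.
Cu²⁺ is present, so KulF is inactive.
Cellobiose is absent, so BexK is active.
With repressor BexK bound, *fenD* is not transcribed.
So FenD is not produced.
Required activator FenD is absent, so *pexR* is not transcribed.
So PexR is not produced.
Ni²⁺ is present, so TemE is inactive.
With repressor CilN bound, *gorL* is not transcribed.
→ *gorL* is OFF in B.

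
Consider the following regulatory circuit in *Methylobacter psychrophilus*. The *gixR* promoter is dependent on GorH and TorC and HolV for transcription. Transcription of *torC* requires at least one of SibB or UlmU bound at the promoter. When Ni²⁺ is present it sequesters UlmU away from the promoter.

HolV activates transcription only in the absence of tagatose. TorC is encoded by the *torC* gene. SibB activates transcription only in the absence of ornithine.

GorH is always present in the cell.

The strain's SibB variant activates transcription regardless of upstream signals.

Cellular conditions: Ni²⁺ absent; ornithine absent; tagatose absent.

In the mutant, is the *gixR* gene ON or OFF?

ON

GorH is produced constitutively and is active.
SibB is constitutively active in this strain.
Ni²⁺ is absent, so UlmU is active.
Activator SibB is present, so *torC* is transcribed.
So TorC is produced and active.
Tagatose is absent, so HolV is active.
No repressor is bound and GorH and TorC and HolV are active, so *gixR* is transcribed.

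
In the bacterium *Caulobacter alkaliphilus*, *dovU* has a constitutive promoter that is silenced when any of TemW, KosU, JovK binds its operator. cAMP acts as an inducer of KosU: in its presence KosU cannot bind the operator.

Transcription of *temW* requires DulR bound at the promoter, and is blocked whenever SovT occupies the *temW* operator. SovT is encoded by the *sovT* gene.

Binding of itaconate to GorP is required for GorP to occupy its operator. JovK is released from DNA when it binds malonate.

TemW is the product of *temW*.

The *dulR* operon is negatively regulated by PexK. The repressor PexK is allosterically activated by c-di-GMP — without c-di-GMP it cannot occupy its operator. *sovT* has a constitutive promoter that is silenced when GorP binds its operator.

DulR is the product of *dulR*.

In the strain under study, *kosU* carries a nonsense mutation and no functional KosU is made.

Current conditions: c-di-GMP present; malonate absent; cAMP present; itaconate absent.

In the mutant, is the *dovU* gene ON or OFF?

OFF

c-di-GMP is present, so PexK is active.
With repressor PexK bound, *dulR* is not transcribed.
So DulR is not produced.
Itaconate is absent, so GorP is inactive.
With no repressor bound, *sovT* is transcribed.
So SovT is produced and active.
With repressor SovT bound, *temW* is not transcribed.
So TemW is not produced.
KosU is non-functional in this strain, so it has no effect.
Malonate is absent, so JovK is active.
With repressor JovK bound, *dovU* is not transcribed.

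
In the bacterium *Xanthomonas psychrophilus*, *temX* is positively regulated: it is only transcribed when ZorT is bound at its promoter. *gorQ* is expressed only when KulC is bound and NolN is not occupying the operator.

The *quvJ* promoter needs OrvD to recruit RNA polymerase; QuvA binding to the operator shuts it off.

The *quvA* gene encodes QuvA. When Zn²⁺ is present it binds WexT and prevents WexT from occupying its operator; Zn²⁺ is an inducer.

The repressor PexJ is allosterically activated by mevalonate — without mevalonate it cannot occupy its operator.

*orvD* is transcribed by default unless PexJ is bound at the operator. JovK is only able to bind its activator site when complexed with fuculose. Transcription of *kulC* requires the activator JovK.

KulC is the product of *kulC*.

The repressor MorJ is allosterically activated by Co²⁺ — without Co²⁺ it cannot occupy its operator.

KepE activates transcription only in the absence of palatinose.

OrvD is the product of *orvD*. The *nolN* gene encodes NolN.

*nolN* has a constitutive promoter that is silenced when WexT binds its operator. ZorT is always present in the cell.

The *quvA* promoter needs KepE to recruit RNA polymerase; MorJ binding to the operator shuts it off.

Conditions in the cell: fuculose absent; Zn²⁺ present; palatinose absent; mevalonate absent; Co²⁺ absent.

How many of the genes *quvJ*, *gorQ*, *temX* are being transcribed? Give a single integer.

1

Mevalonate is absent, so PexJ is inactive.
With no repressor bound, *orvD* is transcribed.
So OrvD is produced and active.
Palatinose is absent, so KepE is active.
Co²⁺ is absent, so MorJ is inactive.
No repressor is bound and KepE is active, so *quvA* is transcribed.
So QuvA is produced and active.
With repressor QuvA bound, *quvJ* is not transcribed.
→ *quvJ* is OFF.
Fuculose is absent, so JovK is inactive.
Required activator JovK is absent, so *kulC* is not transcribed.
So KulC is not produced.
Zn²⁺ is present, so WexT is inactive.
With no repressor bound, *nolN* is transcribed.
So NolN is produced and active.
With repressor NolN bound, *gorQ* is not transcribed.
→ *gorQ* is OFF.
ZorT is produced constitutively and is active.
No repressor is bound and ZorT is active, so *temX* is transcribed.
→ *temX* is ON.
1 of the 3 genes is transcribed.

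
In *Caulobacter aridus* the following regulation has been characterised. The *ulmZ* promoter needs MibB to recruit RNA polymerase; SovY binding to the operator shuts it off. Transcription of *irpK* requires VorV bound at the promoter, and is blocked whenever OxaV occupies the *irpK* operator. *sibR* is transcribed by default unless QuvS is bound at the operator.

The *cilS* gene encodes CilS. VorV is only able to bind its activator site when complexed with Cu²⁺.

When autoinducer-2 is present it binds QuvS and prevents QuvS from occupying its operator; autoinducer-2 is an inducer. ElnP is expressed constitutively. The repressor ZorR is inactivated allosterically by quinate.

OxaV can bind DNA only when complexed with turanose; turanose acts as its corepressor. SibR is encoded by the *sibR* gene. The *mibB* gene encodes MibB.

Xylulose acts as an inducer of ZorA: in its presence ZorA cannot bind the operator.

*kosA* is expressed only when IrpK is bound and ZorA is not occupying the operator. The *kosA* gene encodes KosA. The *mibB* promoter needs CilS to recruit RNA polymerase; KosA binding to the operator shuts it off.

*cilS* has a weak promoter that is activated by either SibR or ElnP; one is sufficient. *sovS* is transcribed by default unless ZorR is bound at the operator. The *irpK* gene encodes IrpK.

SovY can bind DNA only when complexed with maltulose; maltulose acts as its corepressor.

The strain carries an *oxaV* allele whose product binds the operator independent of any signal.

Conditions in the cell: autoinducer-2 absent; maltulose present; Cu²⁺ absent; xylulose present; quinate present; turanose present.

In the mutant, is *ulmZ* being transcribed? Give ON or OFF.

Maltulose is present, so SovY is active.
Xylulose is present, so ZorA is inactive.
OxaV is constitutively active in this strain.
Cu²⁺ is absent, so VorV is inactive.
With repressor OxaV bound, *irpK* is not transcribed.
So IrpK is not produced.
Required activator IrpK is absent, so *kosA* is not transcribed.
So KosA is not produced.
Autoinducer-2 is absent, so QuvS is active.
With repressor QuvS bound, *sibR* is not transcribed.
So SibR is not produced.
ElnP is produced constitutively and is active.
Activator ElnP is present, so *cilS* is transcribed.
So CilS is produced and active.
No repressor is bound and CilS is active, so *mibB* is transcribed.
So MibB is produced and active.
With repressor SovY bound, *ulmZ* is not transcribed.

OFF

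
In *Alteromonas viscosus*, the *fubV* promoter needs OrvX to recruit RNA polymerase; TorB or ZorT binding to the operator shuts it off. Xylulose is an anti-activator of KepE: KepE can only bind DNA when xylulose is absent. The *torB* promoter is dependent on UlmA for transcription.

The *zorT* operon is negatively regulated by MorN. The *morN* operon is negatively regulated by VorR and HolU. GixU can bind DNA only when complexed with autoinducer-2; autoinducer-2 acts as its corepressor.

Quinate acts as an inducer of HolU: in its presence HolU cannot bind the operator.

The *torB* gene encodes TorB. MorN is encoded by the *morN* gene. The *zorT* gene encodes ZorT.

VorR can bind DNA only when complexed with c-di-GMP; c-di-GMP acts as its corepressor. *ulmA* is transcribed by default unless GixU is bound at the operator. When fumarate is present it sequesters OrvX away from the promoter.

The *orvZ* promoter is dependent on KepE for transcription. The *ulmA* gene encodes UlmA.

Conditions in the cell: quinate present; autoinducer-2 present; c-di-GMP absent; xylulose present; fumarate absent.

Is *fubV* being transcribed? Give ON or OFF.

Autoinducer-2 is present, so GixU is active.
With repressor GixU bound, *ulmA* is not transcribed.
So UlmA is not produced.
Required activator UlmA is absent, so *torB* is not transcribed.
So TorB is not produced.
c-di-GMP is absent, so VorR is inactive.
Quinate is present, so HolU is inactive.
With no repressor bound, *morN* is transcribed.
So MorN is produced and active.
With repressor MorN bound, *zorT* is not transcribed.
So ZorT is not produced.
Fumarate is absent, so OrvX is active.
No repressor is bound and OrvX is active, so *fubV* is transcribed.

ON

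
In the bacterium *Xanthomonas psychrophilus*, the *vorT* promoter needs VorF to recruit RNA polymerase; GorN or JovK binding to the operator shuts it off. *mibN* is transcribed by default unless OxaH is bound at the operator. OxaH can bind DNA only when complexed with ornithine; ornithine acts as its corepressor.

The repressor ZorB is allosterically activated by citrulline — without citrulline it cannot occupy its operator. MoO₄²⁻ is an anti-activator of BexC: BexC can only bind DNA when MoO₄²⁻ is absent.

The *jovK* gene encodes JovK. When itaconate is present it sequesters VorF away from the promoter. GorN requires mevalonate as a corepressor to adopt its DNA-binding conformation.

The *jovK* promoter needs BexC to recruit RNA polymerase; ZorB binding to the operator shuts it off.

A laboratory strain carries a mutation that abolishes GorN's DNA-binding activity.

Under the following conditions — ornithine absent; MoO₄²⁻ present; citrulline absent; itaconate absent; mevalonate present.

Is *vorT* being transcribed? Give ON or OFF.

ON

Itaconate is absent, so VorF is active.
GorN is non-functional in this strain, so it has no effect.
Citrulline is absent, so ZorB is inactive.
MoO₄²⁻ is present, so BexC is inactive.
Required activator BexC is absent, so *jovK* is not transcribed.
So JovK is not produced.
No repressor is bound and VorF is active, so *vorT* is transcribed.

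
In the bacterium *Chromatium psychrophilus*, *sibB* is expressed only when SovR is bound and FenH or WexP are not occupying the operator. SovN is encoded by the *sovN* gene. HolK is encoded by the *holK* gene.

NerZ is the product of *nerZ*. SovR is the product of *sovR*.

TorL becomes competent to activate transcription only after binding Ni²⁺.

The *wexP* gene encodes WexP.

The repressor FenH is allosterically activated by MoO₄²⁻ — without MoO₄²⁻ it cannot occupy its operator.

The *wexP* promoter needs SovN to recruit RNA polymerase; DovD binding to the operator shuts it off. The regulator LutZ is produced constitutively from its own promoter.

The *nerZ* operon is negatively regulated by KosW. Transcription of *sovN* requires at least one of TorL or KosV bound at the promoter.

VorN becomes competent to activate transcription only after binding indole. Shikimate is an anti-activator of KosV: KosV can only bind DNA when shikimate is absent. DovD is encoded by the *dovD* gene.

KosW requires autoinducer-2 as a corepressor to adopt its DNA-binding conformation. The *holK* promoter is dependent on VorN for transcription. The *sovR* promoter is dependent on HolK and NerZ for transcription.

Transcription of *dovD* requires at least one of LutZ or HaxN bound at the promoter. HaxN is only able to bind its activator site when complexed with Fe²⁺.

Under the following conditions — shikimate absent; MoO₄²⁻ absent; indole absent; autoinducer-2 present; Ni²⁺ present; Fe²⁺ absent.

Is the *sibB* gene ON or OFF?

OFF

Indole is absent, so VorN is inactive.
Required activator VorN is absent, so *holK* is not transcribed.
So HolK is not produced.
Autoinducer-2 is present, so KosW is active.
With repressor KosW bound, *nerZ* is not transcribed.
So NerZ is not produced.
Required activator HolK is absent, so *sovR* is not transcribed.
So SovR is not produced.
MoO₄²⁻ is absent, so FenH is inactive.
LutZ is produced constitutively and is active.
Fe²⁺ is absent, so HaxN is inactive.
Activator LutZ is present, so *dovD* is transcribed.
So DovD is produced and active.
Ni²⁺ is present, so TorL is active.
Shikimate is absent, so KosV is active.
Activator TorL is present, so *sovN* is transcribed.
So SovN is produced and active.
With repressor DovD bound, *wexP* is not transcribed.
So WexP is not produced.
Required activator SovR is absent, so *sibB* is not transcribed.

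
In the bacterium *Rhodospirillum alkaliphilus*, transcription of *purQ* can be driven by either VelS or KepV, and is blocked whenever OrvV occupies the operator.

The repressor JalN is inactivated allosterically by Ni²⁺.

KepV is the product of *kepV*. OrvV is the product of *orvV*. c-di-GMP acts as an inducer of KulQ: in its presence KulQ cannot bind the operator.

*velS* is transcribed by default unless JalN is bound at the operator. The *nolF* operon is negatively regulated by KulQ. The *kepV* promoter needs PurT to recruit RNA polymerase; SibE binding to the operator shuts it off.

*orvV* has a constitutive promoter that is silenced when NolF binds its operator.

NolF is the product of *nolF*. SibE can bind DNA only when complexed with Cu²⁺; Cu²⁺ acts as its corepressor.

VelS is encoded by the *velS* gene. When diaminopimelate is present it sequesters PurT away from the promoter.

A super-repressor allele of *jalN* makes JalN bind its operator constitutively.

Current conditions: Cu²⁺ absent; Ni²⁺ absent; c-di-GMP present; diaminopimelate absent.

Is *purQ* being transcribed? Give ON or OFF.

ON

JalN is constitutively active in this strain.
With repressor JalN bound, *velS* is not transcribed.
So VelS is not produced.
Cu²⁺ is absent, so SibE is inactive.
Diaminopimelate is absent, so PurT is active.
No repressor is bound and PurT is active, so *kepV* is transcribed.
So KepV is produced and active.
c-di-GMP is present, so KulQ is inactive.
With no repressor bound, *nolF* is transcribed.
So NolF is produced and active.
With repressor NolF bound, *orvV* is not transcribed.
So OrvV is not produced.
Activator KepV is present, so *purQ* is transcribed.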